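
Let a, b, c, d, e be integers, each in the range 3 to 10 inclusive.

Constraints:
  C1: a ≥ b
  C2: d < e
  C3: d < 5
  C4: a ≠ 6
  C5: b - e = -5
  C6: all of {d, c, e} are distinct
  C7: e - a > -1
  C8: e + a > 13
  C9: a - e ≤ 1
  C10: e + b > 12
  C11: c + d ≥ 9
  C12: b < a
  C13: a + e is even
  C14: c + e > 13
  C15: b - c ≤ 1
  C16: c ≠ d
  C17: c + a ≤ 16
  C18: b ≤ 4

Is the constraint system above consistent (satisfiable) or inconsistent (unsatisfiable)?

Try a = 7, b = 4, c = 6, d = 3, e = 9.
Check constraint 5: b - e = -5; constraint 7: e - a = 2. The remaining constraints are straightforward to verify.

Satisfiable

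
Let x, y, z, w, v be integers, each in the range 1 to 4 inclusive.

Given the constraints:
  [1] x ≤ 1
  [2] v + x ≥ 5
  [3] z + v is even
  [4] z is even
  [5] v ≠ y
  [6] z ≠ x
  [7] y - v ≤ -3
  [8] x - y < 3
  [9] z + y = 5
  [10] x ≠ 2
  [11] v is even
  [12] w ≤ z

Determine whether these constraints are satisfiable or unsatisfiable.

One satisfying assignment is x = 1, y = 1, z = 4, w = 4, v = 4.
For the less obvious constraints — constraint 2: v + x = 5; constraint 7: y - v = -3 — and the others hold by inspection.

Satisfiable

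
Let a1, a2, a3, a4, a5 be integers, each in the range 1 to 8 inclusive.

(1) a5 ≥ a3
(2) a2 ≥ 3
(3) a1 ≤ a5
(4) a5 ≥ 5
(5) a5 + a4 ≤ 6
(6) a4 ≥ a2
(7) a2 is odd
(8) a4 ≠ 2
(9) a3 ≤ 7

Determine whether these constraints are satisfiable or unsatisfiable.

Unsatisfiable

From constraint 4: a5 ≥ 5. From constraints 2 and 6: a4 ≥ a2 ≥ 3. Hence a5 + a4 ≥ 8. But constraint 5 requires a5 + a4 ≤ 6, and 6 < 8. Contradiction.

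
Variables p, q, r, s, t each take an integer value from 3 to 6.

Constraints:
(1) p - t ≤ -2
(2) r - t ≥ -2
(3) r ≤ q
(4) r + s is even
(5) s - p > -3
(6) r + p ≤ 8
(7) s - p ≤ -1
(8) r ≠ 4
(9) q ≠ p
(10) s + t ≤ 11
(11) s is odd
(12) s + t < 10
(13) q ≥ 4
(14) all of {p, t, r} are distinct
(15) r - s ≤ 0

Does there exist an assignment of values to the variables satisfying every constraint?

Unsatisfiable

Constraints 1, 2, 7, and 15 give s − r ≥ 0, r − t ≥ -2, t − p ≥ 2, p − s ≥ 1.
Adding all 4 inequalities: the left sides telescope to 0, and the right sides sum to 0 + (-2) + 2 + 1 = 1. So 0 ≥ 1, which is false.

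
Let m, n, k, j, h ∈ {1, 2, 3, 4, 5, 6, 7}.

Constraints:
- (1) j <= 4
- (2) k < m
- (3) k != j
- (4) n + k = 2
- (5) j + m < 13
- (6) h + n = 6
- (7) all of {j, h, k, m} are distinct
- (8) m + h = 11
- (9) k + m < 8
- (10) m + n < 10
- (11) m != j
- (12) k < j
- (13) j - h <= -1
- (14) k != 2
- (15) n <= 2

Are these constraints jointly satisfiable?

Satisfiable

One satisfying assignment is m = 6, n = 1, k = 1, j = 4, h = 5.
For the less obvious constraints — constraint 4: n + k = 2; constraint 5: j + m = 10 — and the others hold by inspection.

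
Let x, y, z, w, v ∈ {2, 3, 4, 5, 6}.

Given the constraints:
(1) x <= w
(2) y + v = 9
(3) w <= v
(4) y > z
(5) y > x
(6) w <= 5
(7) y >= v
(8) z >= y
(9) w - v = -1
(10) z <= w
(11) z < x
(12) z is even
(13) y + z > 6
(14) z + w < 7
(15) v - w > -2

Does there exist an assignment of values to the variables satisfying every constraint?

Constraints 1, 3, 7, 8, and 11 give w ≤ v, v ≤ y, y ≤ z, z < x, x ≤ w. Chaining: w ≤ v ≤ y ≤ z < x ≤ w, which forces w < w — impossible.

Unsatisfiable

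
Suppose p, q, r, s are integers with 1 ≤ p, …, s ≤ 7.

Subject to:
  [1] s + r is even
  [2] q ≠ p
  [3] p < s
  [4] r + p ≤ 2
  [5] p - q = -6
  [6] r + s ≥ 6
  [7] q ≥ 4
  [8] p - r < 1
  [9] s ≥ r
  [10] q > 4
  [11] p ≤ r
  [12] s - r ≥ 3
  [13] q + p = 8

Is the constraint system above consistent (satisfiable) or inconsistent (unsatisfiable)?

Satisfiable

The assignment p = 1, q = 7, r = 1, s = 5 works:
  constraint 4 holds since r + p = 2.
  constraint 5 holds since p - q = -6.
The rest check out directly.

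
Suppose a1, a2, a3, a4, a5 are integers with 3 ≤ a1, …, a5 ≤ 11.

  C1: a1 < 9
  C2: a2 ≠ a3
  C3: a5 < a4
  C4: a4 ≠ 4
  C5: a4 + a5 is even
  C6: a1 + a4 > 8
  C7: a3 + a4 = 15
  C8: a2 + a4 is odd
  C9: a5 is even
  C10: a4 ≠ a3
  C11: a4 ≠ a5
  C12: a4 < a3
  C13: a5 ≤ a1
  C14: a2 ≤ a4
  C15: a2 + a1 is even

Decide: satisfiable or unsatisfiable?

Satisfiable

Try a1 = 5, a2 = 5, a3 = 9, a4 = 6, a5 = 4.
Check constraint 6: a1 + a4 = 11; constraint 7: a3 + a4 = 15. The remaining constraints are straightforward to verify.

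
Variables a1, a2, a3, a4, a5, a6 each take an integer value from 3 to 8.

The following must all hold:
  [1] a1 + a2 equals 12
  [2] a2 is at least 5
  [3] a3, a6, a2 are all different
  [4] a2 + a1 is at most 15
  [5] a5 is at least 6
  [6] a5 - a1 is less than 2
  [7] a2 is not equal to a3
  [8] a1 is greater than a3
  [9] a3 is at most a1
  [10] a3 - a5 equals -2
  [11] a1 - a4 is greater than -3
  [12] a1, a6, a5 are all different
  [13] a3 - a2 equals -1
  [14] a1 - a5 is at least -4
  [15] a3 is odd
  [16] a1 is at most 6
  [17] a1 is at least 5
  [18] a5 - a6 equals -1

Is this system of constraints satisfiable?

Satisfiable

Try a1 = 6, a2 = 6, a3 = 5, a4 = 7, a5 = 7, a6 = 8.
Check constraint 1: a1 + a2 = 12; constraint 4: a2 + a1 = 12; constraint 6: a5 - a1 = 1. The remaining constraints are straightforward to verify.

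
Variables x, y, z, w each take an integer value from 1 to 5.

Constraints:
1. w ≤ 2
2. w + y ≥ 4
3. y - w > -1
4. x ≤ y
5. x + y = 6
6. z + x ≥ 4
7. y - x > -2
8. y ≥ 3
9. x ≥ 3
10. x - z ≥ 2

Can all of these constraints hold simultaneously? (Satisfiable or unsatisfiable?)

Satisfiable

Take x = 3, y = 3, z = 1, w = 2. Then constraint 2: w + y = 5; constraint 3: y - w = 1; constraint 5: x + y = 6, and every other listed constraint is also met.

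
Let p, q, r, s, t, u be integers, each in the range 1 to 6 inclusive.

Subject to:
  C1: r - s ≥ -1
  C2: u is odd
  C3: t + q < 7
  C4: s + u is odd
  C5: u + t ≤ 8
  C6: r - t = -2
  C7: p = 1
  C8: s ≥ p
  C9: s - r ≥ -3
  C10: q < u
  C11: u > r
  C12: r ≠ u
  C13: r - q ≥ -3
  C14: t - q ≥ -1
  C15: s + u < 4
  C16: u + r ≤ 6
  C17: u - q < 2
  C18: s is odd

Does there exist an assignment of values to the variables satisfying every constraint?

Unsatisfiable

Constraint 18 makes s odd and constraint 2 makes u odd, so s + u must be even. Constraint 4 says s + u is odd — contradiction.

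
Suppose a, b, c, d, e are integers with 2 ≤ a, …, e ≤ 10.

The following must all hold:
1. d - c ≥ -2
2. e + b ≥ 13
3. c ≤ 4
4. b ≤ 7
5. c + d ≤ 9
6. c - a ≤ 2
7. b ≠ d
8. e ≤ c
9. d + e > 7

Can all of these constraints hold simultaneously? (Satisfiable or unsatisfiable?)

Unsatisfiable

From constraints 3 and 8: e ≤ c ≤ 4. From constraint 4: b ≤ 7. Hence e + b ≤ 11. But constraint 2 requires e + b ≥ 13, and 13 > 11. Contradiction.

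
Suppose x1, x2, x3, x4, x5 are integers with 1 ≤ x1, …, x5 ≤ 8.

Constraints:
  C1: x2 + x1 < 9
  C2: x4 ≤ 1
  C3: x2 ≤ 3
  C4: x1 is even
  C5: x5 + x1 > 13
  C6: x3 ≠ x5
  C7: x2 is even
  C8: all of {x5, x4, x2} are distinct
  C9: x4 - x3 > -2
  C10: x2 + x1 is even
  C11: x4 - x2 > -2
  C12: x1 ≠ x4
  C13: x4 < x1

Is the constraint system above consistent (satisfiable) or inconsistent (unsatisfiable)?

One satisfying assignment is x1 = 6, x2 = 2, x3 = 2, x4 = 1, x5 = 8.
For the less obvious constraints — constraint 1: x2 + x1 = 8; constraint 5: x5 + x1 = 14 — and the others hold by inspection.

Satisfiable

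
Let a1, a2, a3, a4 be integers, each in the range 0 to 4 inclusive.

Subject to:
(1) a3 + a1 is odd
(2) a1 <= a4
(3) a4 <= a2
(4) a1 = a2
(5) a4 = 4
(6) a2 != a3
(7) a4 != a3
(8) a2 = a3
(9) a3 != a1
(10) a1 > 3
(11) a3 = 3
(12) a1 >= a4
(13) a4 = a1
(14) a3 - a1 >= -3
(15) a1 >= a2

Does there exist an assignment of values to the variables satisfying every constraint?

Unsatisfiable

Constraint 5 fixes a4 = 4 and constraint 11 fixes a3 = 3. Constraints 4, 8, and 13 give a4 = a1 = a2 = a3, so a4 = a3. But 4 ≠ 3 — contradiction.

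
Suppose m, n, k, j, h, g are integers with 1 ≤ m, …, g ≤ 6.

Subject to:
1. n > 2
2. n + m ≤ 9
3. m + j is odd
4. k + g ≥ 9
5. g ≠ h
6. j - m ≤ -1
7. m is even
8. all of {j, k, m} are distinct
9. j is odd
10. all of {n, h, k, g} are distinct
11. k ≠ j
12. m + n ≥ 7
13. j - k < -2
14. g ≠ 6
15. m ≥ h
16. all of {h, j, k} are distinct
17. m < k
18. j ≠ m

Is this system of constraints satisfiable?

Take m = 4, n = 5, k = 6, j = 3, h = 2, g = 3. Then constraint 2: n + m = 9; constraint 4: k + g = 9; constraint 6: j - m = -1, and every other listed constraint is also met.

Satisfiable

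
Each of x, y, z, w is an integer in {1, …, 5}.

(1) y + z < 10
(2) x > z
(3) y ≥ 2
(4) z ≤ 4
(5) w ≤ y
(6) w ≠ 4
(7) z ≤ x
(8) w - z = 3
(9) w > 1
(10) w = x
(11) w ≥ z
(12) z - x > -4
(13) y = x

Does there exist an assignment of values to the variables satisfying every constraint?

Satisfiable

One satisfying assignment is x = 5, y = 5, z = 2, w = 5.
For the less obvious constraints — constraint 1: y + z = 7; constraint 8: w - z = 3 — and the others hold by inspection.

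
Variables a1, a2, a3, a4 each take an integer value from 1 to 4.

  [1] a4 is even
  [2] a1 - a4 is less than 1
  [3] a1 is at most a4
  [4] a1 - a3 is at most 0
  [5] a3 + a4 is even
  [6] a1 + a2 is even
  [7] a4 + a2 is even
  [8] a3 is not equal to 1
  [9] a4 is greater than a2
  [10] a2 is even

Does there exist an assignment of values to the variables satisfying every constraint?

Satisfiable

Setting (a1, a2, a3, a4) = (4, 2, 4, 4) satisfies everything: constraint 1: a4 = 4 is even; constraint 2: a1 - a4 = 0; constraint 4: a1 - a3 = 0, and the others follow.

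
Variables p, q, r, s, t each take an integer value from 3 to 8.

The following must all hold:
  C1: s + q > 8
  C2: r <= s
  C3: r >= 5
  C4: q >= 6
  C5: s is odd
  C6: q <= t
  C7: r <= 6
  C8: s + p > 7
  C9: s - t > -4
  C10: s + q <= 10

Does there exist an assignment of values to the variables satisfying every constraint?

From constraints 2 and 3: s ≥ r ≥ 5. From constraint 4: q ≥ 6. Hence s + q ≥ 11. But constraint 10 requires s + q ≤ 10, and 10 < 11. Contradiction.

Unsatisfiable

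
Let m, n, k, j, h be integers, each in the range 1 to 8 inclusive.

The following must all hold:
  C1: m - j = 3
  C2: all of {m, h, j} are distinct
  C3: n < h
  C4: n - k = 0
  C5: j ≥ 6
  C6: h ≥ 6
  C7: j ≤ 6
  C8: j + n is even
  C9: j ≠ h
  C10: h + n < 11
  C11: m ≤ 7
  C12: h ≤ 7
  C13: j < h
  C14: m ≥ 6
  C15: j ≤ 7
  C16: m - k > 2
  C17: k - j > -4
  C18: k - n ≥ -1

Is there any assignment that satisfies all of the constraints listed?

Constraints 5, 6, 11, 12, 14, and 15 confine each of m, h, j to the 2 values {6, 7}.
Constraint 2 requires all 3 of them to be distinct, but only 2 values are available — impossible by the pigeonhole principle.

Unsatisfiable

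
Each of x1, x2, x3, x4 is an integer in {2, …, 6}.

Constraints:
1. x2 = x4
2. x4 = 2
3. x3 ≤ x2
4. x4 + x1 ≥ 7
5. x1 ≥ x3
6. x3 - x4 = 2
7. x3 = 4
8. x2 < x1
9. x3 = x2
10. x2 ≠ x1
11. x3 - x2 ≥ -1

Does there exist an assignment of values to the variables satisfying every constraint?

Unsatisfiable

Constraint 7 fixes x3 = 4 and constraint 2 fixes x4 = 2. Constraints 1 and 9 give x3 = x2 = x4, so x3 = x4. But 4 ≠ 2 — contradiction.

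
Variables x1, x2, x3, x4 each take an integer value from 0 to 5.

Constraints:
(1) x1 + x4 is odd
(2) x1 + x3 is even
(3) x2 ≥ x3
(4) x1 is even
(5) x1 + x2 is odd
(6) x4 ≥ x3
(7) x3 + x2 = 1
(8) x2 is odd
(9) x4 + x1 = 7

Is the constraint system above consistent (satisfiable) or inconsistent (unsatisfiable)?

Satisfiable

Try x1 = 2, x2 = 1, x3 = 0, x4 = 5.
Check constraint 7: x3 + x2 = 1; constraint 9: x4 + x1 = 7. The remaining constraints are straightforward to verify.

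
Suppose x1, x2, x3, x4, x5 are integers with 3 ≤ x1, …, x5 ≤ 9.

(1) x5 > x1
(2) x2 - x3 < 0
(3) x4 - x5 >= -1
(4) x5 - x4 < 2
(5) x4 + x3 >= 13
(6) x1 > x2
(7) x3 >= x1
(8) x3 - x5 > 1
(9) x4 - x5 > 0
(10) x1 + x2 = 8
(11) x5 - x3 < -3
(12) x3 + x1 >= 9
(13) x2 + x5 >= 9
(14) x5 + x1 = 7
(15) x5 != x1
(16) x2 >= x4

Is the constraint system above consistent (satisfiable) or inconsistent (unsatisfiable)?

Constraints 1, 6, 9, and 16 give x4 ≤ x2, x2 < x1, x1 < x5, x5 < x4. Chaining: x4 ≤ x2 < x1 < x5 < x4, which forces x4 < x4 — impossible.

Unsatisfiable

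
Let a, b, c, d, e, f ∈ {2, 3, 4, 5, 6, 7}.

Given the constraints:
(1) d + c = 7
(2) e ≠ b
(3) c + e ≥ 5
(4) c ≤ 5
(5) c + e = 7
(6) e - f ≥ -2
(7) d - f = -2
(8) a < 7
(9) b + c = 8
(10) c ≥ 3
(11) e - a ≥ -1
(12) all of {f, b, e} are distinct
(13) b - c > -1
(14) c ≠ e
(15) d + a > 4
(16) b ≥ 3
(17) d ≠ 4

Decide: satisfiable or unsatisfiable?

One satisfying assignment is a = 4, b = 4, c = 4, d = 3, e = 3, f = 5.
For the less obvious constraints — constraint 1: d + c = 7; constraint 3: c + e = 7 — and the others hold by inspection.

Satisfiable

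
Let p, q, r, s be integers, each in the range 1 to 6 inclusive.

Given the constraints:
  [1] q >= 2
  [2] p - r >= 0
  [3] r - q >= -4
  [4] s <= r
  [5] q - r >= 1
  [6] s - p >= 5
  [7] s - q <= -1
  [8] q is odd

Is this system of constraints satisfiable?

Unsatisfiable

Constraints 2, 3, 6, and 7 give p − r ≥ 0, r − q ≥ -4, q − s ≥ 1, s − p ≥ 5.
Adding all 4 inequalities: the left sides telescope to 0, and the right sides sum to 0 + (-4) + 1 + 5 = 2. So 0 ≥ 2, which is false.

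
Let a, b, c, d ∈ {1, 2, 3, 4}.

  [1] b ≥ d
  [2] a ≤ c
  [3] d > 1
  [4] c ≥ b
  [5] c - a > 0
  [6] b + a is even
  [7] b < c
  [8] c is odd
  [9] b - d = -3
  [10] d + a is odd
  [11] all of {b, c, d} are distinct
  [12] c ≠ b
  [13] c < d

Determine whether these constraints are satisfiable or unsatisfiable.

Constraints 1, 4, and 13 give c < d, d ≤ b, b ≤ c. Chaining: c < d ≤ b ≤ c, which forces c < c — impossible.

Unsatisfiable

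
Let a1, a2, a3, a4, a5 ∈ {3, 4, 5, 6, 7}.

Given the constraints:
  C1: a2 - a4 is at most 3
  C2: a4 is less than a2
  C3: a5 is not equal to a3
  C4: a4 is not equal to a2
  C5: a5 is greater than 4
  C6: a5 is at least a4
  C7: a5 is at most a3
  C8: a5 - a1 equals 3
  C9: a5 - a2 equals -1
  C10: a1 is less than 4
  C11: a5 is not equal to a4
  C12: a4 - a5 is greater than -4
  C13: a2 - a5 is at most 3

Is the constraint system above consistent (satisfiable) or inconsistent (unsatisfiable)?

Satisfiable

Setting (a1, a2, a3, a4, a5) = (3, 7, 7, 5, 6) satisfies everything: constraint 1: a2 - a4 = 2; constraint 8: a5 - a1 = 3; constraint 9: a5 - a2 = -1, and the others follow.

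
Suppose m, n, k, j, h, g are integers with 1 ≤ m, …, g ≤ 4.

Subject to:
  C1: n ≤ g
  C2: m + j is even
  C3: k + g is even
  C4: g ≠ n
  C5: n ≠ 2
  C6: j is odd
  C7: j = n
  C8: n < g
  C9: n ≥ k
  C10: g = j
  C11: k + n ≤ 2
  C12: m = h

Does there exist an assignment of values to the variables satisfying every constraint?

Unsatisfiable

From constraints 7 and 10, g = j = n, so g = n. But constraint 4 says g ≠ n. Contradiction.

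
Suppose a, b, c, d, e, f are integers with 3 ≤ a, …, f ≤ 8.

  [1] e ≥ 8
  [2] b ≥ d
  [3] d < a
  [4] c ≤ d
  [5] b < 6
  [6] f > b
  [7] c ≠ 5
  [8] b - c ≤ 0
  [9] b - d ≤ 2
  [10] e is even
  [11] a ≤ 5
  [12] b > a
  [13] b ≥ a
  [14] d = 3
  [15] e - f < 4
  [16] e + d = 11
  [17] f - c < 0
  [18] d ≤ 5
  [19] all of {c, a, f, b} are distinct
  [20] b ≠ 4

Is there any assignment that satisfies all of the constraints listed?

Unsatisfiable

Constraints 3, 4, 6, 12, and 17 give c ≤ d, d < a, a < b, b < f, f < c. Chaining: c ≤ d < a < b < f < c, which forces c < c — impossible.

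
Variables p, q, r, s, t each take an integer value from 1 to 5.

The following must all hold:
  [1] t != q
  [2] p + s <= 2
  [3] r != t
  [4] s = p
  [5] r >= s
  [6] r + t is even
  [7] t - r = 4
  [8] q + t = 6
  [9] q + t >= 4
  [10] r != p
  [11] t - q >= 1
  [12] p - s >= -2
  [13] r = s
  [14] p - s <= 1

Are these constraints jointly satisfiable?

Unsatisfiable

From constraints 4 and 13, r = s = p, so r = p. But constraint 10 says r ≠ p. Contradiction.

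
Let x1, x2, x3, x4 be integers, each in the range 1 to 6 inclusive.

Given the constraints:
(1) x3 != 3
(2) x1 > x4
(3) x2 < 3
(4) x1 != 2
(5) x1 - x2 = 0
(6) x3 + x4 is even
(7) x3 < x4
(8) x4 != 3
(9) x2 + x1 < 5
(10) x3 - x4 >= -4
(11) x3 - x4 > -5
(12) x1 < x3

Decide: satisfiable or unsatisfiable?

Constraints 2, 7, and 12 give x4 < x1, x1 < x3, x3 < x4. Chaining: x4 < x1 < x3 < x4, which forces x4 < x4 — impossible.

Unsatisfiable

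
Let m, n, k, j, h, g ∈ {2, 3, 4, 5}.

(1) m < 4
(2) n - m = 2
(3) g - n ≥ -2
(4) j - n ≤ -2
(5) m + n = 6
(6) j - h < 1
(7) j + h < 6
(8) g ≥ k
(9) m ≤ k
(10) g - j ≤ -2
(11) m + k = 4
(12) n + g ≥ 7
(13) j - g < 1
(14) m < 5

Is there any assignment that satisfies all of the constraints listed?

Constraints 3, 4, and 10 give j − g ≥ 2, g − n ≥ -2, n − j ≥ 2.
Adding all 3 inequalities: the left sides telescope to 0, and the right sides sum to 2 + (-2) + 2 = 2. So 0 ≥ 2, which is false.

Unsatisfiable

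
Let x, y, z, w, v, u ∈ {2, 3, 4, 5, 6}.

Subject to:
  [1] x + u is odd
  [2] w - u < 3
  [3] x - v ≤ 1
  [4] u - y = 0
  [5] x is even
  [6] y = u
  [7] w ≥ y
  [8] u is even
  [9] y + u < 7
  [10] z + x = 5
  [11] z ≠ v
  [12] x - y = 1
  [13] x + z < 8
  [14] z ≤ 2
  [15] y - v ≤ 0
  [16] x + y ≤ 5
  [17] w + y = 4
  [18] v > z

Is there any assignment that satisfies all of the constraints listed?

Unsatisfiable

Constraint 5 makes x even and constraint 8 makes u even, so x + u must be even. Constraint 1 says x + u is odd — contradiction.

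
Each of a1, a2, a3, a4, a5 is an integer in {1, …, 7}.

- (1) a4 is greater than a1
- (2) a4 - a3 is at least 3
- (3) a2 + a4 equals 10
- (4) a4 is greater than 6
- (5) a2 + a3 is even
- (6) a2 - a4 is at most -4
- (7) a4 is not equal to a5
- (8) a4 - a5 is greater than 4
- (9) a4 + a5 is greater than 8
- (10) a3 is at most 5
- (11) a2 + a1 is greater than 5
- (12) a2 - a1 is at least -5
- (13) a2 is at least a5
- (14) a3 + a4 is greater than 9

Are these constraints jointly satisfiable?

One satisfying assignment is a1 = 5, a2 = 3, a3 = 3, a4 = 7, a5 = 2.
For the less obvious constraints — constraint 2: a4 - a3 = 4; constraint 3: a2 + a4 = 10; constraint 6: a2 - a4 = -4 — and the others hold by inspection.

Satisfiable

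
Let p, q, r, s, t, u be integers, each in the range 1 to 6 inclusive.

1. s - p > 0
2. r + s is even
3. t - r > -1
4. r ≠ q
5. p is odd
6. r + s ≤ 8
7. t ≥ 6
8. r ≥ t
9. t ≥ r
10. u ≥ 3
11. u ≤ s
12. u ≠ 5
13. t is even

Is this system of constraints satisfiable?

From constraints 7 and 8: r ≥ t ≥ 6. From constraints 10 and 11: s ≥ u ≥ 3. Hence r + s ≥ 9. But constraint 6 requires r + s ≤ 8, and 8 < 9. Contradiction.

Unsatisfiable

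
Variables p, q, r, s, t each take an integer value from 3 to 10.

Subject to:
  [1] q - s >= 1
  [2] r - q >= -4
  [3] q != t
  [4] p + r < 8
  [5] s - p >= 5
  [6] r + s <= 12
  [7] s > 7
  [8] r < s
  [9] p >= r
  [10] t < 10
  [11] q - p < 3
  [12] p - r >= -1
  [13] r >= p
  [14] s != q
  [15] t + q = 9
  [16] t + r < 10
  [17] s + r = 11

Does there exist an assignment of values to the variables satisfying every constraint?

Constraints 1, 2, 5, and 12 give r − q ≥ -4, q − s ≥ 1, s − p ≥ 5, p − r ≥ -1.
Adding all 4 inequalities: the left sides telescope to 0, and the right sides sum to (-4) + 1 + 5 + (-1) = 1. So 0 ≥ 1, which is false.

Unsatisfiable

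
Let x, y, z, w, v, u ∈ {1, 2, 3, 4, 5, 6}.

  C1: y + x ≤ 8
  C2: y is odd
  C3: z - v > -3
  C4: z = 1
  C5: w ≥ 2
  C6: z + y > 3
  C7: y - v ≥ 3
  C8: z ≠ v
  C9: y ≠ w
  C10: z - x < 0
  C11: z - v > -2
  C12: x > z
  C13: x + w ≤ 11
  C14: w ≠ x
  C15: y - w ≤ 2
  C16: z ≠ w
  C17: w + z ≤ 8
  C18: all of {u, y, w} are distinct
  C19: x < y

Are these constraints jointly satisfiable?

One satisfying assignment is x = 2, y = 5, z = 1, w = 6, v = 2, u = 3.
For the less obvious constraints — constraint 1: y + x = 7; constraint 3: z - v = -1 — and the others hold by inspection.

Satisfiable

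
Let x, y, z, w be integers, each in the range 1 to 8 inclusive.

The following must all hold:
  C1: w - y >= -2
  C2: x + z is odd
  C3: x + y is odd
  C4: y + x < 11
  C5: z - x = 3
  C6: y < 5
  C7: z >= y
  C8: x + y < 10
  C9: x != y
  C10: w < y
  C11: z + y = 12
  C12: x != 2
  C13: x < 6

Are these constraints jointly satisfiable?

Take x = 5, y = 4, z = 8, w = 2. Then constraint 1: w - y = -2; constraint 4: y + x = 9; constraint 5: z - x = 3, and every other listed constraint is also met.

Satisfiable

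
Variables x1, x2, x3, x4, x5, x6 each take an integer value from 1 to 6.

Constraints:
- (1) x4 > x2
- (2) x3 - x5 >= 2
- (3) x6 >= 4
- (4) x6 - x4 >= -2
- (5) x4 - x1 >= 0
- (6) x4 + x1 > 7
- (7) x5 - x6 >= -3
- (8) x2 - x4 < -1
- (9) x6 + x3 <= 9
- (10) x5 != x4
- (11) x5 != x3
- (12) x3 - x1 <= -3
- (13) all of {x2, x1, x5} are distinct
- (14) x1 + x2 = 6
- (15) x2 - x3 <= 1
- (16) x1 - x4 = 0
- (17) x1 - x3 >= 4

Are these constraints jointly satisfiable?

Constraints 2, 4, 5, 7, and 17 give x3 − x5 ≥ 2, x5 − x6 ≥ -3, x6 − x4 ≥ -2, x4 − x1 ≥ 0, x1 − x3 ≥ 4.
Adding all 5 inequalities: the left sides telescope to 0, and the right sides sum to 2 + (-3) + (-2) + 0 + 4 = 1. So 0 ≥ 1, which is false.

Unsatisfiable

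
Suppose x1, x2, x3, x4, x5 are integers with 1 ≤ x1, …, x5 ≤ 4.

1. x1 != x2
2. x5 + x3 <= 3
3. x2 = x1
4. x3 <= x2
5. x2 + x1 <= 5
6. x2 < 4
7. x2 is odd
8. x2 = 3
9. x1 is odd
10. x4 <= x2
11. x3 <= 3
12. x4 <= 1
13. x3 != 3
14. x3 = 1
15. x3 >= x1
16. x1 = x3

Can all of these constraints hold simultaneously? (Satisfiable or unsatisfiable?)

Constraint 8 fixes x2 = 3 and constraint 14 fixes x3 = 1. Constraints 3 and 16 give x2 = x1 = x3, so x2 = x3. But 3 ≠ 1 — contradiction.

Unsatisfiable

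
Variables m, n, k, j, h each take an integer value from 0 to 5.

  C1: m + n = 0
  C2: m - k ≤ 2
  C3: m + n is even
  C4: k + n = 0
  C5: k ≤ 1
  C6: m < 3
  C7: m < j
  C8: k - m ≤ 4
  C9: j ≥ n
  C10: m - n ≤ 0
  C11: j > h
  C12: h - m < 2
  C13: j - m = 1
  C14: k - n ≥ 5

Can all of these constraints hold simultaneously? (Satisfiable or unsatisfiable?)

Unsatisfiable

Constraints 8, 10, and 14 give n − m ≥ 0, m − k ≥ -4, k − n ≥ 5.
Adding all 3 inequalities: the left sides telescope to 0, and the right sides sum to 0 + (-4) + 5 = 1. So 0 ≥ 1, which is false.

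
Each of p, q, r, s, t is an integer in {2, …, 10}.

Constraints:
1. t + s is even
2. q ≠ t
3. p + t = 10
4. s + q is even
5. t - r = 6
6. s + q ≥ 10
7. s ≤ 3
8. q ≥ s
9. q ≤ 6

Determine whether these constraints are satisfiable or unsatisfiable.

Unsatisfiable

From constraint 7: s ≤ 3. From constraint 9: q ≤ 6. Hence s + q ≤ 9. But constraint 6 requires s + q ≥ 10, and 10 > 9. Contradiction.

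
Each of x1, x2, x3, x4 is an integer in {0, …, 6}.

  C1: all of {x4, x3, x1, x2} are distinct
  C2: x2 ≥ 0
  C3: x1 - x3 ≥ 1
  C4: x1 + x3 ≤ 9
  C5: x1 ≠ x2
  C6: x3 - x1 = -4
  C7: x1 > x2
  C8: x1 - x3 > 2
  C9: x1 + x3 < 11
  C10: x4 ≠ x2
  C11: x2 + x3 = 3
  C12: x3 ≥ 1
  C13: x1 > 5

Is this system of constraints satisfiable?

Satisfiable

Setting (x1, x2, x3, x4) = (6, 1, 2, 0) satisfies everything: constraint 3: x1 - x3 = 4; constraint 4: x1 + x3 = 8, and the others follow.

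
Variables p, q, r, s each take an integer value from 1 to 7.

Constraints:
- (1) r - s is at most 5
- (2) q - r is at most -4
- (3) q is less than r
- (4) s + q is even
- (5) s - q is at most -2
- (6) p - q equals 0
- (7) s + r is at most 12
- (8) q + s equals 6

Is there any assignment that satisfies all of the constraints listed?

Constraints 1, 2, and 5 give s − r ≥ -5, r − q ≥ 4, q − s ≥ 2.
Adding all 3 inequalities: the left sides telescope to 0, and the right sides sum to (-5) + 4 + 2 = 1. So 0 ≥ 1, which is false.

Unsatisfiable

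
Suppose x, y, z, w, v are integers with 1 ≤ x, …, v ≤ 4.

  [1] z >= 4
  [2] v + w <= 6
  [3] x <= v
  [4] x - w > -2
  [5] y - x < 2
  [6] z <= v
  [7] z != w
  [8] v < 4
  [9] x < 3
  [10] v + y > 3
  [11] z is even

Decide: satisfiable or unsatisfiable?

From constraints 1 and 6: v ≥ z and z ≥ 4, so v ≥ 4. From constraint 8: v ≤ 3. But 3 < 4, so no value of v works.

Unsatisfiable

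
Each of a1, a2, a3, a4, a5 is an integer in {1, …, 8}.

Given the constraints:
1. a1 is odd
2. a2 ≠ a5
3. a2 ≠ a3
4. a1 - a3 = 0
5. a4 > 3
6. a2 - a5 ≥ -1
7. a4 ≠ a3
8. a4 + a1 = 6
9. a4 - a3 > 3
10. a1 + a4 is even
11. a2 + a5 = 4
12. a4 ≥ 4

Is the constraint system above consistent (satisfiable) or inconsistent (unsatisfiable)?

The assignment a1 = 1, a2 = 3, a3 = 1, a4 = 5, a5 = 1 works:
  constraint 4 holds since a1 - a3 = 0.
  constraint 6 holds since a2 - a5 = 2.
The rest check out directly.

Satisfiable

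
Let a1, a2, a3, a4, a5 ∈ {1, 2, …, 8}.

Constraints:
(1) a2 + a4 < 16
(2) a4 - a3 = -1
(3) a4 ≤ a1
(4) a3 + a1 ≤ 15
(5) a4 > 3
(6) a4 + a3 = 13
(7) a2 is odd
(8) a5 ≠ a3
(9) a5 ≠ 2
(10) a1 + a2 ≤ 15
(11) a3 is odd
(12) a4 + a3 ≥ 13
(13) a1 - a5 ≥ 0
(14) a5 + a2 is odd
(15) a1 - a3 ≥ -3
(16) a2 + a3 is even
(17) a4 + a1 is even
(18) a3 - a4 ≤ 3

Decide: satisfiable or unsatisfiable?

Satisfiable

Try a1 = 6, a2 = 7, a3 = 7, a4 = 6, a5 = 6.
Check constraint 1: a2 + a4 = 13; constraint 2: a4 - a3 = -1; constraint 4: a3 + a1 = 13. The remaining constraints are straightforward to verify.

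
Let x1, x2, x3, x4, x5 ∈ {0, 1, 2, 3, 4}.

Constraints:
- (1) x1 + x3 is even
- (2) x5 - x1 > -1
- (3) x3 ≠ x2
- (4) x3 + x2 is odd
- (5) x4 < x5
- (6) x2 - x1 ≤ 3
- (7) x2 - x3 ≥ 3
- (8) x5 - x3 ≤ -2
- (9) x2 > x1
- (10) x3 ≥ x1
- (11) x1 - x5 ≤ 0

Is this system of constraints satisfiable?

Unsatisfiable

Constraints 6, 7, 8, and 11 give x1 − x2 ≥ -3, x2 − x3 ≥ 3, x3 − x5 ≥ 2, x5 − x1 ≥ 0.
Adding all 4 inequalities: the left sides telescope to 0, and the right sides sum to (-3) + 3 + 2 + 0 = 2. So 0 ≥ 2, which is false.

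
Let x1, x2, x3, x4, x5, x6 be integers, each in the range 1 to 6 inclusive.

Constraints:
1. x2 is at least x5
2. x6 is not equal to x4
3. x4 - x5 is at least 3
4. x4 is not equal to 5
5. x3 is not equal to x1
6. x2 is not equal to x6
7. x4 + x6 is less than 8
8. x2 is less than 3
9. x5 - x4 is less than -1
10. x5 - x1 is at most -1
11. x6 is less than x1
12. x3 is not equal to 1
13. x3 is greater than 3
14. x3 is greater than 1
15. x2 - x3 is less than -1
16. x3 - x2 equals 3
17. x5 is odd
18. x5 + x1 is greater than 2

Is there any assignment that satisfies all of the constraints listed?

The assignment x1 = 2, x2 = 2, x3 = 5, x4 = 4, x5 = 1, x6 = 1 works:
  constraint 3 holds since x4 - x5 = 3.
  constraint 7 holds since x4 + x6 = 5.
The rest check out directly.

Satisfiable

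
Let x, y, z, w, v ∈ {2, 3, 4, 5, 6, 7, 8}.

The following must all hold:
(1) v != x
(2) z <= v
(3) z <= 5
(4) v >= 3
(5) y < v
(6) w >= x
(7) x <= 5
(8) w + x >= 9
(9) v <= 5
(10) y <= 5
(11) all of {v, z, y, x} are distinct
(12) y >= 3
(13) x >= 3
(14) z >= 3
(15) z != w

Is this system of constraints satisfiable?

Constraints 3, 4, 7, 9, 10, 12, 13, and 14 confine each of v, z, y, x to the 3 values {3, …, 5}.
Constraint 11 requires all 4 of them to be distinct, but only 3 values are available — impossible by the pigeonhole principle.

Unsatisfiable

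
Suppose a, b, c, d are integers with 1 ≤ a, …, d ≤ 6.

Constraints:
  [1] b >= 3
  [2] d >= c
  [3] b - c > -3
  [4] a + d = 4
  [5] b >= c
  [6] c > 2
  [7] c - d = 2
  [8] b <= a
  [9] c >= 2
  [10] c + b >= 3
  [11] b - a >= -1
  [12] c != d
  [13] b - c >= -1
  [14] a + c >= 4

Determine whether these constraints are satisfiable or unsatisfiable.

From constraints 1 and 8: a ≥ b ≥ 3. From constraints 2 and 9: d ≥ c ≥ 2. Hence a + d ≥ 5. But constraint 4 requires a + d = 4, and 4 < 5. Contradiction.

Unsatisfiable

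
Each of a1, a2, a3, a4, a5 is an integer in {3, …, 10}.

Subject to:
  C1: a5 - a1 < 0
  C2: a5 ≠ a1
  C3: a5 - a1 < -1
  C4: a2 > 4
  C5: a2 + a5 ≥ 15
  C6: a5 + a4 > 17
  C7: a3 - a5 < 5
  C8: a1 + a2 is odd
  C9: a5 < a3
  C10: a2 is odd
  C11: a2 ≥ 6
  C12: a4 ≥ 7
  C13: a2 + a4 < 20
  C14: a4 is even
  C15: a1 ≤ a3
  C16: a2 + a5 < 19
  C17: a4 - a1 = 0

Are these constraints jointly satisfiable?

Satisfiable

The assignment a1 = 10, a2 = 9, a3 = 10, a4 = 10, a5 = 8 works:
  constraint 1 holds since a5 - a1 = -2.
  constraint 3 holds since a5 - a1 = -2.
The rest check out directly.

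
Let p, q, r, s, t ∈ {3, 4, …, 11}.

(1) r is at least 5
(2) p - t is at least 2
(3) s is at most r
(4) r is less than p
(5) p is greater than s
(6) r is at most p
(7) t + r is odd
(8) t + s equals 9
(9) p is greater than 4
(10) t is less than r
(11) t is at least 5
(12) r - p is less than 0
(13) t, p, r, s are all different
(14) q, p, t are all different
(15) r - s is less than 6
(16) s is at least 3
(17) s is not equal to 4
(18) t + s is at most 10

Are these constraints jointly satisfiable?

Satisfiable

Try p = 9, q = 10, r = 7, s = 3, t = 6.
Check constraint 2: p - t = 3; constraint 8: t + s = 9; constraint 12: r - p = -2. The remaining constraints are straightforward to verify.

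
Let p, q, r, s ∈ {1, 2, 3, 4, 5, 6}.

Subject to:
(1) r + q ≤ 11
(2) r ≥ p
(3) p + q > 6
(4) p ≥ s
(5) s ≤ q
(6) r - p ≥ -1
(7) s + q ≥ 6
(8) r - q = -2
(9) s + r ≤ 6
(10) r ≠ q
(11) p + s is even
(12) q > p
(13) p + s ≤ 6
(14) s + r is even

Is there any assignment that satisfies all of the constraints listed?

Take p = 3, q = 5, r = 3, s = 3. Then constraint 1: r + q = 8; constraint 3: p + q = 8; constraint 6: r - p = 0, and every other listed constraint is also met.

Satisfiable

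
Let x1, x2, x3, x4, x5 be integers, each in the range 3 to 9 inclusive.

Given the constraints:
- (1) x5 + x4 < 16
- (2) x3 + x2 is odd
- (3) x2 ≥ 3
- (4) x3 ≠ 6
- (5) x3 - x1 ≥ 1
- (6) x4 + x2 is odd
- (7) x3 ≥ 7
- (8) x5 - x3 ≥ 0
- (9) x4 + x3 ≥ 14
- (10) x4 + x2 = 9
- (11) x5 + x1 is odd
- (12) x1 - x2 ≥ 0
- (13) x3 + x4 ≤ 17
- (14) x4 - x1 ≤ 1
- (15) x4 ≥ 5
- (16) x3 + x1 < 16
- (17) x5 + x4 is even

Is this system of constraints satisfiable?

Try x1 = 5, x2 = 3, x3 = 8, x4 = 6, x5 = 8.
Check constraint 1: x5 + x4 = 14; constraint 5: x3 - x1 = 3; constraint 8: x5 - x3 = 0. The remaining constraints are straightforward to verify.

Satisfiable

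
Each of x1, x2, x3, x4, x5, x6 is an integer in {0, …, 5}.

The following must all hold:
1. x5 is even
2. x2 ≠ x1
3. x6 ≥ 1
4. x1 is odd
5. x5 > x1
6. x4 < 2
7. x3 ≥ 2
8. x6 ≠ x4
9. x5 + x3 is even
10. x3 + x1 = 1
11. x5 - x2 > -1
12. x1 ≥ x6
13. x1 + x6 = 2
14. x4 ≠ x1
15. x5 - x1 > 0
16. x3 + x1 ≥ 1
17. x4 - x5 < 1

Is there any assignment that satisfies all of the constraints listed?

From constraint 7: x3 ≥ 2. From constraints 3 and 12: x1 ≥ x6 ≥ 1. Hence x3 + x1 ≥ 3. But constraint 10 requires x3 + x1 = 1, and 1 < 3. Contradiction.

Unsatisfiable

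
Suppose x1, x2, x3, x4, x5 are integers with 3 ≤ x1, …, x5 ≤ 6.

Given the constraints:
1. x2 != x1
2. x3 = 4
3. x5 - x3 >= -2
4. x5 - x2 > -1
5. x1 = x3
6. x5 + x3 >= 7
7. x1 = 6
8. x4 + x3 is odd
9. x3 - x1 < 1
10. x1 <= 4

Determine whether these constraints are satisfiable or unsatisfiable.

Unsatisfiable

Constraint 7 fixes x1 = 6 and constraint 2 fixes x3 = 4, but constraint 5 requires x1 = x3. Since 6 ≠ 4, contradiction.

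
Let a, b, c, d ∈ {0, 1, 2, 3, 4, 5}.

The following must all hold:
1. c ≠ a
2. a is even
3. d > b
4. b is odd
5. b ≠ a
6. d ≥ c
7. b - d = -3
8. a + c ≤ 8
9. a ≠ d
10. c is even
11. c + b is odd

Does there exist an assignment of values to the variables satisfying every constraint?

Take a = 2, b = 1, c = 4, d = 4. Then constraint 7: b - d = -3; constraint 8: a + c = 6, and every other listed constraint is also met.

Satisfiable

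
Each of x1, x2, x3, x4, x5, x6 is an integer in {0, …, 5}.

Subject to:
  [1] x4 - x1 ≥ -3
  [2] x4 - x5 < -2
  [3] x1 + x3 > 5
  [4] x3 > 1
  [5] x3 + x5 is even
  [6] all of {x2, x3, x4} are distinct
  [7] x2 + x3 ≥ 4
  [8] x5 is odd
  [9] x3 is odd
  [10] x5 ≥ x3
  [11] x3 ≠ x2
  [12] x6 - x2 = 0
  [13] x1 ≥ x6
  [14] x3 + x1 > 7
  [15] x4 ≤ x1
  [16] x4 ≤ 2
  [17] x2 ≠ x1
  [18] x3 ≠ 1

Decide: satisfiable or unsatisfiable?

Satisfiable

Take x1 = 3, x2 = 1, x3 = 5, x4 = 0, x5 = 5, x6 = 1. Then constraint 1: x4 - x1 = -3; constraint 2: x4 - x5 = -5; constraint 3: x1 + x3 = 8, and every other listed constraint is also met.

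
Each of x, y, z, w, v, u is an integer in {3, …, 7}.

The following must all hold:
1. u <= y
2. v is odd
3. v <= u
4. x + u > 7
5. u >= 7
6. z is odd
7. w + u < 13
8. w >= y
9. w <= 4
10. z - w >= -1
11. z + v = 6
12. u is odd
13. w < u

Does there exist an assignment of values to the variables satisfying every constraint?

From constraints 1 and 5: y ≥ u and u ≥ 7, so y ≥ 7. From constraints 8 and 9: y ≤ w and w ≤ 4, so y ≤ 4. But 4 < 7, so no value of y works.

Unsatisfiable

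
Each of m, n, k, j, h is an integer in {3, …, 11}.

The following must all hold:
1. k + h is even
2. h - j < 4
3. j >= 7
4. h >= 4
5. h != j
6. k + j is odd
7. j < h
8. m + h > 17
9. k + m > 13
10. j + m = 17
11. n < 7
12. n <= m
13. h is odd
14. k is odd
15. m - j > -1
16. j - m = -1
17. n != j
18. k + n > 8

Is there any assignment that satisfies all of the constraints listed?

Take m = 9, n = 4, k = 7, j = 8, h = 11. Then constraint 2: h - j = 3; constraint 8: m + h = 20, and every other listed constraint is also met.

Satisfiable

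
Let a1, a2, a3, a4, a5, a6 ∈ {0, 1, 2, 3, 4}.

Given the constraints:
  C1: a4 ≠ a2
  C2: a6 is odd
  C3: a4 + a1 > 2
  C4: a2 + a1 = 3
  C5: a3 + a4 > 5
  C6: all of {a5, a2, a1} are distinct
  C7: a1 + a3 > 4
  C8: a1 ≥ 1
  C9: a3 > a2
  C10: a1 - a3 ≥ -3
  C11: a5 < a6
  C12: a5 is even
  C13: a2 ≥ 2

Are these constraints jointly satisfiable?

Satisfiable

One satisfying assignment is a1 = 1, a2 = 2, a3 = 4, a4 = 3, a5 = 0, a6 = 1.
For the less obvious constraints — constraint 3: a4 + a1 = 4; constraint 4: a2 + a1 = 3 — and the others hold by inspection.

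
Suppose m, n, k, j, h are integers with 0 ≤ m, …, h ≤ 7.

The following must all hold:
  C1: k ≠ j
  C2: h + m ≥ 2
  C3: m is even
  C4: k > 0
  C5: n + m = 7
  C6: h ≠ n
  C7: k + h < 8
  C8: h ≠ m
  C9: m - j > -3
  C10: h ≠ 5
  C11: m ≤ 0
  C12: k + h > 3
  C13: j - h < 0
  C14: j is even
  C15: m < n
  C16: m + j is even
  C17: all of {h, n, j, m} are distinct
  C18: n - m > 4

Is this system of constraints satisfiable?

Satisfiable

One satisfying assignment is m = 0, n = 7, k = 1, j = 2, h = 4.
For the less obvious constraints — constraint 2: h + m = 4; constraint 5: n + m = 7 — and the others hold by inspection.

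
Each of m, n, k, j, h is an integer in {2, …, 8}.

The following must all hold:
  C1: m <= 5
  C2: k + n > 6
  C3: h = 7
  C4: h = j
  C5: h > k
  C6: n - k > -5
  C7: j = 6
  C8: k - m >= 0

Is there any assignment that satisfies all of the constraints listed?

Constraint 3 fixes h = 7 and constraint 7 fixes j = 6, but constraint 4 requires h = j. Since 7 ≠ 6, contradiction.

Unsatisfiable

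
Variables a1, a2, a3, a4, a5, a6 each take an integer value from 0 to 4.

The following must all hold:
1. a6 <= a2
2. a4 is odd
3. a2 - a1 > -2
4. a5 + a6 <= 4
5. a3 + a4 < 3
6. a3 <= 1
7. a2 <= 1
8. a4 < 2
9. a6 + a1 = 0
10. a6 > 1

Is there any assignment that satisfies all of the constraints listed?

From constraint 10: a6 ≥ 2. From constraints 1 and 7: a6 ≤ a2 and a2 ≤ 1, so a6 ≤ 1. But 1 < 2, so no value of a6 works.

Unsatisfiable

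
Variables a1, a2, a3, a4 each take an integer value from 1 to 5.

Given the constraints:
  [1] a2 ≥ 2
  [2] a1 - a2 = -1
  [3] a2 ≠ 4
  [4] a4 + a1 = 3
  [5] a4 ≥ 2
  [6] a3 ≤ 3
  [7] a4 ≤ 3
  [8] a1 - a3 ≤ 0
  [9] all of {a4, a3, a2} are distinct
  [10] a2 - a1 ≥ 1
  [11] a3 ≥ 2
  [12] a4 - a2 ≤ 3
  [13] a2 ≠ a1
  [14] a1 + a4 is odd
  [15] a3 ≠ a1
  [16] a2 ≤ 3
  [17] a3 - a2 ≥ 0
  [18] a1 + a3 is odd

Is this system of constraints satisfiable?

Constraints 1, 5, 6, 7, 11, and 16 confine each of a4, a3, a2 to the 2 values {2, 3}.
Constraint 9 requires all 3 of them to be distinct, but only 2 values are available — impossible by the pigeonhole principle.

Unsatisfiable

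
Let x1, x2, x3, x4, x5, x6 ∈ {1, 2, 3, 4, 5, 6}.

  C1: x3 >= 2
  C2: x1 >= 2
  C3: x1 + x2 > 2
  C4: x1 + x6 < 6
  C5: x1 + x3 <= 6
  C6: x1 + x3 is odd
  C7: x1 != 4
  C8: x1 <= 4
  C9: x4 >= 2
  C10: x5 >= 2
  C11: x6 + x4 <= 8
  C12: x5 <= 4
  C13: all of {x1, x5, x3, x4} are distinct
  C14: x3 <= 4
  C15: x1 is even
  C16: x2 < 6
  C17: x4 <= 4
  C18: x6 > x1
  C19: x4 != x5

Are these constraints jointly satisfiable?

Constraints 1, 2, 8, 9, 10, 12, 14, and 17 confine each of x1, x5, x3, x4 to the 3 values {2, …, 4}.
Constraint 13 requires all 4 of them to be distinct, but only 3 values are available — impossible by the pigeonhole principle.

Unsatisfiable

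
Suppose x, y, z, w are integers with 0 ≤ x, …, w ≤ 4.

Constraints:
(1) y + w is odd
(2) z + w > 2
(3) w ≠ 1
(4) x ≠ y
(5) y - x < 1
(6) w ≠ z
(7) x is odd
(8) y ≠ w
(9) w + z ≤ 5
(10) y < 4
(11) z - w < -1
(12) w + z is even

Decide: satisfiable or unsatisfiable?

The assignment x = 3, y = 1, z = 0, w = 4 works:
  constraint 2 holds since z + w = 4.
  constraint 5 holds since y - x = -2.
  constraint 9 holds since w + z = 4.
The rest check out directly.

Satisfiable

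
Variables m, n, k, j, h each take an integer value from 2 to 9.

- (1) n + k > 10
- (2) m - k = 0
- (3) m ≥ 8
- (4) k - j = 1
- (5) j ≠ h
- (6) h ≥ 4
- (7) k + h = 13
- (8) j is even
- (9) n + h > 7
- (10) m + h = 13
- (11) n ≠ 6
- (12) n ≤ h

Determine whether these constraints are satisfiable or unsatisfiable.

Satisfiable

The assignment m = 9, n = 4, k = 9, j = 8, h = 4 works:
  constraint 1 holds since n + k = 13.
  constraint 2 holds since m - k = 0.
The rest check out directly.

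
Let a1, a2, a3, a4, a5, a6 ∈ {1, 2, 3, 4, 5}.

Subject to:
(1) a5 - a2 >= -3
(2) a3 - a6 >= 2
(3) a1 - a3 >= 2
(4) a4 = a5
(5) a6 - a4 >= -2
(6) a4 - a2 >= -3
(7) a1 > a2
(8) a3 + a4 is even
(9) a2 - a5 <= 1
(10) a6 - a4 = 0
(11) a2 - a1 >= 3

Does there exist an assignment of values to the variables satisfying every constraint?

Constraints 2, 3, 5, 6, and 11 give a1 − a3 ≥ 2, a3 − a6 ≥ 2, a6 − a4 ≥ -2, a4 − a2 ≥ -3, a2 − a1 ≥ 3.
Adding all 5 inequalities: the left sides telescope to 0, and the right sides sum to 2 + 2 + (-2) + (-3) + 3 = 2. So 0 ≥ 2, which is false.

Unsatisfiable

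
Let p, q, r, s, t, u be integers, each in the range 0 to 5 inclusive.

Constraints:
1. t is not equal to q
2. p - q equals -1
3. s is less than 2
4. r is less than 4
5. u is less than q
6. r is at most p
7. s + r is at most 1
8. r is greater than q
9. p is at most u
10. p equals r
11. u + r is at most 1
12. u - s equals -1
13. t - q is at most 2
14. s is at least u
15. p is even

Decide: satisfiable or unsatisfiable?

Constraints 5, 6, 8, and 9 give q < r, r ≤ p, p ≤ u, u < q. Chaining: q < r ≤ p ≤ u < q, which forces q < q — impossible.

Unsatisfiable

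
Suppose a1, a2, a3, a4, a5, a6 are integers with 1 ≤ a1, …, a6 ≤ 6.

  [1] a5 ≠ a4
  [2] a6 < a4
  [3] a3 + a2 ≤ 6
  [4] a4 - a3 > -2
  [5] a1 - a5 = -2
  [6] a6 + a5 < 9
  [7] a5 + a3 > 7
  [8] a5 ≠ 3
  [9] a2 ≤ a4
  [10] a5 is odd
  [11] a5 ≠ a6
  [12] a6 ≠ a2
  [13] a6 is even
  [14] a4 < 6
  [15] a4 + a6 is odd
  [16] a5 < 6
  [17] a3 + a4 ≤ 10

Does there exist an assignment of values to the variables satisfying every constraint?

Take a1 = 3, a2 = 1, a3 = 4, a4 = 3, a5 = 5, a6 = 2. Then constraint 3: a3 + a2 = 5; constraint 4: a4 - a3 = -1, and every other listed constraint is also met.

Satisfiable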